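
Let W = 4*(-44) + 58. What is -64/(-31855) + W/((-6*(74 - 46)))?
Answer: 1884821/2675820 ≈ 0.70439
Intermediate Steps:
W = -118 (W = -176 + 58 = -118)
-64/(-31855) + W/((-6*(74 - 46))) = -64/(-31855) - 118*(-1/(6*(74 - 46))) = -64*(-1/31855) - 118/((-6*28)) = 64/31855 - 118/(-168) = 64/31855 - 118*(-1/168) = 64/31855 + 59/84 = 1884821/2675820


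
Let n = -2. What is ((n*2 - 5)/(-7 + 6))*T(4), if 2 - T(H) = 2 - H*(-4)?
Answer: -144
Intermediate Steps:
T(H) = -4*H (T(H) = 2 - (2 - H*(-4)) = 2 - (2 - (-4)*H) = 2 - (2 + 4*H) = 2 + (-2 - 4*H) = -4*H)
((n*2 - 5)/(-7 + 6))*T(4) = ((-2*2 - 5)/(-7 + 6))*(-4*4) = ((-4 - 5)/(-1))*(-16) = -9*(-1)*(-16) = 9*(-16) = -144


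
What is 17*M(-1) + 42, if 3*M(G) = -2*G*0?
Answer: 42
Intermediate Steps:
M(G) = 0 (M(G) = (-2*G*0)/3 = (⅓)*0 = 0)
17*M(-1) + 42 = 17*0 + 42 = 0 + 42 = 42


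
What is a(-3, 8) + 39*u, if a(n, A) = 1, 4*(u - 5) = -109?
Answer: -3467/4 ≈ -866.75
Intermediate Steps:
u = -89/4 (u = 5 + (¼)*(-109) = 5 - 109/4 = -89/4 ≈ -22.250)
a(-3, 8) + 39*u = 1 + 39*(-89/4) = 1 - 3471/4 = -3467/4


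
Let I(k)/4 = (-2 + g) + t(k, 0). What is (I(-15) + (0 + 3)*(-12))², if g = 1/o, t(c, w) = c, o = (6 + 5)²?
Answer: 158256400/14641 ≈ 10809.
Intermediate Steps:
o = 121 (o = 11² = 121)
g = 1/121 ≈ 0.0082645
I(k) = -964/121 + 4*k (I(k) = 4*((-2 + 1/121) + k) = 4*(-241/121 + k) = -964/121 + 4*k)
(I(-15) + (0 + 3)*(-12))² = ((-964/121 + 4*(-15)) + (0 + 3)*(-12))² = ((-964/121 - 60) + 3*(-12))² = (-8224/121 - 36)² = (-12580/121)² = 158256400/14641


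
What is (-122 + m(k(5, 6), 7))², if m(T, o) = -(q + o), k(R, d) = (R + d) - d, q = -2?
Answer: 16129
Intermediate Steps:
k(R, d) = R
m(T, o) = 2 - o (m(T, o) = -(-2 + o) = 2 - o)
(-122 + m(k(5, 6), 7))² = (-122 + (2 - 1*7))² = (-122 + (2 - 7))² = (-122 - 5)² = (-127)² = 16129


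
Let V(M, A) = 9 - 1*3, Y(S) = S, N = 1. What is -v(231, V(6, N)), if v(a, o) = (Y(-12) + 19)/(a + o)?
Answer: -7/237 ≈ -0.029536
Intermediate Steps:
V(M, A) = 6 (V(M, A) = 9 - 3 = 6)
v(a, o) = 7/(a + o) (v(a, o) = (-12 + 19)/(a + o) = 7/(a + o))
-v(231, V(6, N)) = -7/(231 + 6) = -7/237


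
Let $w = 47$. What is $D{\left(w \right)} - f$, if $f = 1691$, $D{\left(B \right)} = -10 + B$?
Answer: $-1654$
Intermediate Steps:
$D{\left(w \right)} - f = \left(-10 + 47\right) - 1691 = 37 - 1691 = -1654$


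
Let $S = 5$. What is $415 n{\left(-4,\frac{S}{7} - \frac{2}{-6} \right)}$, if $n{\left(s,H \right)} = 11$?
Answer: $4565$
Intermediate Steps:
$415 n{\left(-4,\frac{S}{7} - \frac{2}{-6} \right)} = 415 \cdot 11 = 4565$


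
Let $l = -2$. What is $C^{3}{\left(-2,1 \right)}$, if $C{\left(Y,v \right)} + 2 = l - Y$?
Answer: $-8$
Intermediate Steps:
$C{\left(Y,v \right)} = -4 - Y$ ($C{\left(Y,v \right)} = -2 - \left(2 + Y\right) = -4 - Y$)
$C^{3}{\left(-2,1 \right)} = \left(-4 - -2\right)^{3} = \left(-4 + 2\right)^{3} = \left(-2\right)^{3} = -8$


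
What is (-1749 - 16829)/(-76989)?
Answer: 18578/76989 ≈ 0.24131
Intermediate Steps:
(-1749 - 16829)/(-76989) = -18578*(-1/76989) = 18578/76989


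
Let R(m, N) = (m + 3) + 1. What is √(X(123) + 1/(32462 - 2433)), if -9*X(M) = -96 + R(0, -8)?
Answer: √82960427633/90087 ≈ 3.1972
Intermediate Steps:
R(m, N) = 4 + m (R(m, N) = (3 + m) + 1 = 4 + m)
X(M) = 92/9 (X(M) = -(-96 + (4 + 0))/9 = -(-96 + 4)/9 = -⅑*(-92) = 92/9)
√(X(123) + 1/(32462 - 2433)) = √(92/9 + 1/(32462 - 2433)) = √(92/9 + 1/30029) = √(2762677/270261) = √82960427633/90087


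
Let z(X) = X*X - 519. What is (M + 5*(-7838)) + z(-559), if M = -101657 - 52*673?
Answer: 136119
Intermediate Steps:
z(X) = -519 + X**2 (z(X) = X**2 - 519 = -519 + X**2)
M = -136653 (M = -101657 - 34996 = -136653)
(M + 5*(-7838)) + z(-559) = (-136653 + 5*(-7838)) + (-519 + (-559)**2) = (-136653 - 39190) + (-519 + 312481) = -175843 + 311962 = 136119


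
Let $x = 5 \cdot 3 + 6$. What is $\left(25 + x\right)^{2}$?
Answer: $2116$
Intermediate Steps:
$x = 21$ ($x = 15 + 6 = 21$)
$\left(25 + x\right)^{2} = \left(25 + 21\right)^{2} = 46^{2} = 2116$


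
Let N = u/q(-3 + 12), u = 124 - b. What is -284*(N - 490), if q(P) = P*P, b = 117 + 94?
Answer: 3765556/27 ≈ 1.3947e+5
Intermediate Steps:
b = 211
q(P) = P²
u = -87 (u = 124 - 1*211 = 124 - 211 = -87)
N = -29/27 (N = -87/(-3 + 12)² = -87/(9²) = -87/81 = -87*1/81 = -29/27 ≈ -1.0741)
-284*(N - 490) = -284*(-29/27 - 490) = -284*(-13259/27) = 3765556/27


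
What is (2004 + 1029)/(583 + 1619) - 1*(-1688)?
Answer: 1240003/734 ≈ 1689.4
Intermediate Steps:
(2004 + 1029)/(583 + 1619) - 1*(-1688) = 3033/2202 + 1688 = 3033*(1/2202) + 1688 = 1011/734 + 1688 = 1240003/734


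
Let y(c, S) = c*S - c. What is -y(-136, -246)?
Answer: -33592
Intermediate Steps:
y(c, S) = -c + S*c (y(c, S) = S*c - c = -c + S*c)
-y(-136, -246) = -(-136)*(-1 - 246) = -(-136)*(-247) = -1*33592 = -33592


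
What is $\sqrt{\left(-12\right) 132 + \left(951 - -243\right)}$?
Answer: $i \sqrt{390} \approx 19.748 i$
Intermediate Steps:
$\sqrt{\left(-12\right) 132 + \left(951 - -243\right)} = \sqrt{-1584 + \left(951 + 243\right)} = \sqrt{-1584 + 1194} = \sqrt{-390} = i \sqrt{390}$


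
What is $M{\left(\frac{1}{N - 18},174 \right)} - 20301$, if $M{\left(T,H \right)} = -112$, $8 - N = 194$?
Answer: $-20413$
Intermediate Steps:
$N = -186$ ($N = 8 - 194 = -186$)
$M{\left(\frac{1}{N - 18},174 \right)} - 20301 = -112 - 20301 = -20413$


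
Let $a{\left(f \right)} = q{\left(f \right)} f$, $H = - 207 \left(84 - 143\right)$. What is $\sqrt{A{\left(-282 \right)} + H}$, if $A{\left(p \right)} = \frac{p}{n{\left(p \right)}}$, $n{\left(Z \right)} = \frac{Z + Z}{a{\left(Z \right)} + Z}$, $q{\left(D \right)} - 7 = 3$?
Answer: $\sqrt{10662} \approx 103.26$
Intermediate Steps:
$q{\left(D \right)} = 10$ ($q{\left(D \right)} = 7 + 3 = 10$)
$H = 12213$ ($H = \left(-207\right) \left(-59\right) = 12213$)
$a{\left(f \right)} = 10 f$
$n{\left(Z \right)} = \frac{2}{11}$ ($n{\left(Z \right)} = \frac{Z + Z}{10 Z + Z} = \frac{2 Z}{11 Z} = 2 Z \frac{1}{11 Z} = \frac{2}{11}$)
$A{\left(p \right)} = \frac{11 p}{2}$ ($A{\left(p \right)} = \frac{p}{\frac{2}{11}} = p \frac{11}{2} = \frac{11 p}{2}$)
$\sqrt{A{\left(-282 \right)} + H} = \sqrt{\frac{11}{2} \left(-282\right) + 12213} = \sqrt{-1551 + 12213} = \sqrt{10662}$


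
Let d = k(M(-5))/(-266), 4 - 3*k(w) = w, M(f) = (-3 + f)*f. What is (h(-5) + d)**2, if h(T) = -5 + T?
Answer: 1752976/17689 ≈ 99.100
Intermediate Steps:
M(f) = f*(-3 + f)
k(w) = 4/3 - w/3
d = 6/133 (d = (4/3 - (-5)*(-3 - 5)/3)/(-266) = (4/3 - (-5)*(-8)/3)*(-1/266) = (4/3 - 1/3*40)*(-1/266) = (4/3 - 40/3)*(-1/266) = -12*(-1/266) = 6/133 ≈ 0.045113)
(h(-5) + d)**2 = ((-5 - 5) + 6/133)**2 = (-10 + 6/133)**2 = (-1324/133)**2 = 1752976/17689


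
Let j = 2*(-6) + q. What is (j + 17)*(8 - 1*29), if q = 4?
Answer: -189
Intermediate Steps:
j = -8 (j = 2*(-6) + 4 = -12 + 4 = -8)
(j + 17)*(8 - 1*29) = (-8 + 17)*(8 - 1*29) = 9*(8 - 29) = 9*(-21) = -189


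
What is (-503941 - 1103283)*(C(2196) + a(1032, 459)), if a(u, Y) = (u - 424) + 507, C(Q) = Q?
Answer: -5321518664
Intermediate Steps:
a(u, Y) = 83 + u (a(u, Y) = (-424 + u) + 507 = 83 + u)
(-503941 - 1103283)*(C(2196) + a(1032, 459)) = (-503941 - 1103283)*(2196 + (83 + 1032)) = -1607224*(2196 + 1115) = -1607224*3311 = -5321518664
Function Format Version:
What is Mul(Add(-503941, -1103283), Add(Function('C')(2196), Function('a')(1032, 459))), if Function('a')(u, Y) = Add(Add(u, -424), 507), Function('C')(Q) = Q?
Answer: -5321518664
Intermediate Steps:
Function('a')(u, Y) = Add(83, u) (Function('a')(u, Y) = Add(Add(-424, u), 507) = Add(83, u))
Mul(Add(-503941, -1103283), Add(Function('C')(2196), Function('a')(1032, 459))) = Mul(Add(-503941, -1103283), Add(2196, Add(83, 1032))) = Mul(-1607224, Add(2196, 1115)) = Mul(-1607224, 3311) = -5321518664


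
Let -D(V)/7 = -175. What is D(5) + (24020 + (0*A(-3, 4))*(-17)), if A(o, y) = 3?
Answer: 25245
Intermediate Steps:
D(V) = 1225 (D(V) = -7*(-175) = 1225)
D(5) + (24020 + (0*A(-3, 4))*(-17)) = 1225 + (24020 + (0*3)*(-17)) = 1225 + (24020 + 0*(-17)) = 1225 + (24020 + 0) = 1225 + 24020 = 25245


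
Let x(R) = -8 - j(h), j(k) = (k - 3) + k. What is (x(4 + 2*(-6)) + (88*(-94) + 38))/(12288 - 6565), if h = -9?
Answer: -8221/5723 ≈ -1.4365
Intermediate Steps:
j(k) = -3 + 2*k (j(k) = (-3 + k) + k = -3 + 2*k)
x(R) = 13 (x(R) = -8 - (-3 + 2*(-9)) = -8 - (-3 - 18) = -8 - 1*(-21) = -8 + 21 = 13)
(x(4 + 2*(-6)) + (88*(-94) + 38))/(12288 - 6565) = (13 + (88*(-94) + 38))/(12288 - 6565) = (13 + (-8272 + 38))/5723 = (13 - 8234)*(1/5723) = -8221*1/5723 = -8221/5723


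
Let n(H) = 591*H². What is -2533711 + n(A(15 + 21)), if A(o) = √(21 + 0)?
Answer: -2521300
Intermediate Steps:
A(o) = √21
-2533711 + n(A(15 + 21)) = -2533711 + 591*(√21)² = -2533711 + 591*21 = -2533711 + 12411 = -2521300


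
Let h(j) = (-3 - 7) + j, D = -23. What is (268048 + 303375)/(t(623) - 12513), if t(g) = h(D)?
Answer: -571423/12546 ≈ -45.546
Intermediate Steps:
h(j) = -10 + j
t(g) = -33 (t(g) = -10 - 23 = -33)
(268048 + 303375)/(t(623) - 12513) = (268048 + 303375)/(-33 - 12513) = 571423/(-12546) = 571423*(-1/12546) = -571423/12546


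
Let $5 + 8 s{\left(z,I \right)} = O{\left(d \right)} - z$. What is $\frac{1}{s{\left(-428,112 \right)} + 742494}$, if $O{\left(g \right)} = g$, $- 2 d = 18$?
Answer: $\frac{4}{2970183} \approx 1.3467 \cdot 10^{-6}$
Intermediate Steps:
$d = -9$ ($d = \left(- \frac{1}{2}\right) 18 = -9$)
$s{\left(z,I \right)} = - \frac{7}{4} - \frac{z}{8}$ ($s{\left(z,I \right)} = - \frac{5}{8} + \frac{-9 - z}{8} = - \frac{5}{8} - \left(\frac{9}{8} + \frac{z}{8}\right) = - \frac{7}{4} - \frac{z}{8}$)
$\frac{1}{s{\left(-428,112 \right)} + 742494} = \frac{1}{\left(- \frac{7}{4} - - \frac{107}{2}\right) + 742494} = \frac{1}{\left(- \frac{7}{4} + \frac{107}{2}\right) + 742494} = \frac{1}{\frac{207}{4} + 742494} = \frac{1}{\frac{2970183}{4}} = \frac{4}{2970183}$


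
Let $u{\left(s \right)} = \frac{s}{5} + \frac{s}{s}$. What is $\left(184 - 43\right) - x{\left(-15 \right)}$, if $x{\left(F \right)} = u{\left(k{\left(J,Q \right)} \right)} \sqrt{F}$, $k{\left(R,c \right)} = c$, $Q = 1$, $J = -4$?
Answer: $141 - \frac{6 i \sqrt{15}}{5} \approx 141.0 - 4.6476 i$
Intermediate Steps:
$u{\left(s \right)} = 1 + \frac{s}{5}$ ($u{\left(s \right)} = s \frac{1}{5} + 1 = \frac{s}{5} + 1 = 1 + \frac{s}{5}$)
$x{\left(F \right)} = \frac{6 \sqrt{F}}{5}$ ($x{\left(F \right)} = \left(1 + \frac{1}{5} \cdot 1\right) \sqrt{F} = \left(1 + \frac{1}{5}\right) \sqrt{F} = \frac{6 \sqrt{F}}{5}$)
$\left(184 - 43\right) - x{\left(-15 \right)} = \left(184 - 43\right) - \frac{6 \sqrt{-15}}{5} = 141 - \frac{6 i \sqrt{15}}{5}$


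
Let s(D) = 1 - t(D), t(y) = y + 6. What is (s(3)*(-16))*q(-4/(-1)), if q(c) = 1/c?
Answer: 32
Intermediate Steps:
t(y) = 6 + y
s(D) = -5 - D (s(D) = 1 - (6 + D) = 1 + (-6 - D) = -5 - D)
(s(3)*(-16))*q(-4/(-1)) = ((-5 - 1*3)*(-16))/((-4/(-1))) = ((-5 - 3)*(-16))/((-4*(-1))) = -8*(-16)/4 = 128*(1/4) = 32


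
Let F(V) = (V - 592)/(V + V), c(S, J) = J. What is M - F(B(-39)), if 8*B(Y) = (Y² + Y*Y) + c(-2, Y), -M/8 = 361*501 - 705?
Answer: -8656133755/6006 ≈ -1.4412e+6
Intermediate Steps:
M = -1441248 (M = -8*(361*501 - 705) = -8*(180861 - 705) = -8*180156 = -1441248)
B(Y) = Y²/4 + Y/8 (B(Y) = ((Y² + Y*Y) + Y)/8 = ((Y² + Y²) + Y)/8 = (2*Y² + Y)/8 = (Y + 2*Y²)/8 = Y²/4 + Y/8)
F(V) = (-592 + V)/(2*V) (F(V) = (-592 + V)/((2*V)) = (-592 + V)*(1/(2*V)) = (-592 + V)/(2*V))
M - F(B(-39)) = -1441248 - (-592 + (⅛)*(-39)*(1 + 2*(-39)))/(2*((⅛)*(-39)*(1 + 2*(-39)))) = -1441248 - (-592 + (⅛)*(-39)*(1 - 78))/(2*((⅛)*(-39)*(1 - 78))) = -1441248 - (-592 + (⅛)*(-39)*(-77))/(2*((⅛)*(-39)*(-77))) = -1441248 - (-592 + 3003/8)/(2*3003/8) = -1441248 - 8*(-1733)/(2*3003*8) = -1441248 - 1*(-1733/6006) = -1441248 + 1733/6006 = -8656133755/6006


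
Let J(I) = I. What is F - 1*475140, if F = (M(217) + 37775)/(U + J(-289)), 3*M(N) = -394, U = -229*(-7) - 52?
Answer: -1798767109/3786 ≈ -4.7511e+5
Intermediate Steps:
U = 1551 (U = 1603 - 52 = 1551)
M(N) = -394/3 (M(N) = (⅓)*(-394) = -394/3)
F = 112931/3786 (F = (-394/3 + 37775)/(1551 - 289) = (112931/3)/1262 = (112931/3)*(1/1262) = 112931/3786 ≈ 29.829)
F - 1*475140 = 112931/3786 - 1*475140 = 112931/3786 - 475140 = -1798767109/3786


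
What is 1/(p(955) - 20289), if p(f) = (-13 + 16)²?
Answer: -1/20280 ≈ -4.9310e-5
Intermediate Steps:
p(f) = 9 (p(f) = 3² = 9)
1/(p(955) - 20289) = 1/(9 - 20289) = 1/(-20280) = -1/20280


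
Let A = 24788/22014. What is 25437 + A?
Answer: 279997453/11007 ≈ 25438.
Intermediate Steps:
A = 12394/11007 (A = 24788*(1/22014) = 12394/11007 ≈ 1.1260)
25437 + A = 25437 + 12394/11007 = 279997453/11007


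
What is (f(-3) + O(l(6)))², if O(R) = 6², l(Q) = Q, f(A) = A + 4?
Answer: 1369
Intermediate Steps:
f(A) = 4 + A
O(R) = 36
(f(-3) + O(l(6)))² = ((4 - 3) + 36)² = (1 + 36)² = 37² = 1369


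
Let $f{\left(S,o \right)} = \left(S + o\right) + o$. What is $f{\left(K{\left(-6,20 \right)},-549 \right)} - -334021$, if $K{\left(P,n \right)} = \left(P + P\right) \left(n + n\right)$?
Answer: $332443$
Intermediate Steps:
$K{\left(P,n \right)} = 4 P n$ ($K{\left(P,n \right)} = 2 P 2 n = 4 P n$)
$f{\left(S,o \right)} = S + 2 o$
$f{\left(K{\left(-6,20 \right)},-549 \right)} - -334021 = \left(4 \left(-6\right) 20 + 2 \left(-549\right)\right) - -334021 = \left(-480 - 1098\right) + 334021 = -1578 + 334021 = 332443$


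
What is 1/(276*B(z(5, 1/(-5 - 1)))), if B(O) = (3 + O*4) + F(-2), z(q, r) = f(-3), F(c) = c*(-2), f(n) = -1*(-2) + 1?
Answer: 1/5244 ≈ 0.00019069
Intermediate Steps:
f(n) = 3 (f(n) = 2 + 1 = 3)
F(c) = -2*c
z(q, r) = 3
B(O) = 7 + 4*O (B(O) = (3 + O*4) - 2*(-2) = (3 + 4*O) + 4 = 7 + 4*O)
1/(276*B(z(5, 1/(-5 - 1)))) = 1/(276*(7 + 4*3)) = 1/(276*(7 + 12)) = 1/(276*19) = 1/5244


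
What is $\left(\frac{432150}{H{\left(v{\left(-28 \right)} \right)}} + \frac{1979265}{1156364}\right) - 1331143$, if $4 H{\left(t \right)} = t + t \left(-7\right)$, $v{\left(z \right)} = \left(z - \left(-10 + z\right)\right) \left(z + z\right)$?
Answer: $- \frac{5385411348827}{4047274} \approx -1.3306 \cdot 10^{6}$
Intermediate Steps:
$v{\left(z \right)} = 20 z$ ($v{\left(z \right)} = 10 \cdot 2 z = 20 z$)
$H{\left(t \right)} = - \frac{3 t}{2}$ ($H{\left(t \right)} = \frac{t + t \left(-7\right)}{4} = \frac{t - 7 t}{4} = \frac{\left(-6\right) t}{4} = - \frac{3 t}{2}$)
$\left(\frac{432150}{H{\left(v{\left(-28 \right)} \right)}} + \frac{1979265}{1156364}\right) - 1331143 = \left(\frac{432150}{\left(- \frac{3}{2}\right) 20 \left(-28\right)} + \frac{1979265}{1156364}\right) - 1331143 = \left(\frac{432150}{\left(- \frac{3}{2}\right) \left(-560\right)} + 1979265 \cdot \frac{1}{1156364}\right) - 1331143 = \left(\frac{432150}{840} + \frac{1979265}{1156364}\right) - 1331143 = \left(432150 \cdot \frac{1}{840} + \frac{1979265}{1156364}\right) - 1331143 = \left(\frac{14405}{28} + \frac{1979265}{1156364}\right) - 1331143 = \frac{2089105355}{4047274} - 1331143 = - \frac{5385411348827}{4047274}$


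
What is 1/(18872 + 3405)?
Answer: 1/22277 ≈ 4.4889e-5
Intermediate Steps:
1/(18872 + 3405) = 1/22277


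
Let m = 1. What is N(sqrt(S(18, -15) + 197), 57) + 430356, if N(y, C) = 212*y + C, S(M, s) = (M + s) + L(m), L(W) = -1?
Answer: 430413 + 212*sqrt(199) ≈ 4.3340e+5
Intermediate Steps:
S(M, s) = -1 + M + s (S(M, s) = (M + s) - 1 = -1 + M + s)
N(y, C) = C + 212*y
N(sqrt(S(18, -15) + 197), 57) + 430356 = (57 + 212*sqrt((-1 + 18 - 15) + 197)) + 430356 = (57 + 212*sqrt(2 + 197)) + 430356 = (57 + 212*sqrt(199)) + 430356 = 430413 + 212*sqrt(199)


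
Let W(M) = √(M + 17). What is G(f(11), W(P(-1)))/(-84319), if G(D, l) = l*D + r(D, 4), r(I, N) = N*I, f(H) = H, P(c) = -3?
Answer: -44/84319 - 11*√14/84319 ≈ -0.0010100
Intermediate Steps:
r(I, N) = I*N
W(M) = √(17 + M)
G(D, l) = 4*D + D*l (G(D, l) = l*D + D*4 = D*l + 4*D = 4*D + D*l)
G(f(11), W(P(-1)))/(-84319) = (11*(4 + √(17 - 3)))/(-84319) = (11*(4 + √14))*(-1/84319) = (44 + 11*√14)*(-1/84319) = -44/84319 - 11*√14/84319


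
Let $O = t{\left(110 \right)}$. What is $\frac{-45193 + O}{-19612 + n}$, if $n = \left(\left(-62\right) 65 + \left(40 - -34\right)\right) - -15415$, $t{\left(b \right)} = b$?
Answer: $\frac{45083}{8153} \approx 5.5296$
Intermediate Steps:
$O = 110$
$n = 11459$ ($n = \left(-4030 + \left(40 + 34\right)\right) + 15415 = \left(-4030 + 74\right) + 15415 = -3956 + 15415 = 11459$)
$\frac{-45193 + O}{-19612 + n} = \frac{-45193 + 110}{-19612 + 11459} = - \frac{45083}{-8153} = \left(-45083\right) \left(- \frac{1}{8153}\right) = \frac{45083}{8153}$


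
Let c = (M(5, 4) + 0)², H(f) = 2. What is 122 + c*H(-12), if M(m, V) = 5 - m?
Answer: 122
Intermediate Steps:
c = 0 (c = ((5 - 1*5) + 0)² = ((5 - 5) + 0)² = (0 + 0)² = 0² = 0)
122 + c*H(-12) = 122 + 0*2 = 122 + 0 = 122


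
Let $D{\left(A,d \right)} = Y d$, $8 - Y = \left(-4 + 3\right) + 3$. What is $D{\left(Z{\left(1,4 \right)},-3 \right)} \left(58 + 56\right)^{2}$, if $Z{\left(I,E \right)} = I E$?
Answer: $-233928$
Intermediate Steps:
$Z{\left(I,E \right)} = E I$
$Y = 6$ ($Y = 8 - \left(\left(-4 + 3\right) + 3\right) = 8 - \left(-1 + 3\right) = 8 - 2 = 6$)
$D{\left(A,d \right)} = 6 d$
$D{\left(Z{\left(1,4 \right)},-3 \right)} \left(58 + 56\right)^{2} = 6 \left(-3\right) \left(58 + 56\right)^{2} = - 18 \cdot 114^{2} = \left(-18\right) 12996 = -233928$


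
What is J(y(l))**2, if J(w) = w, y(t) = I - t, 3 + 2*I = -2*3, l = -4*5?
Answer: 961/4 ≈ 240.25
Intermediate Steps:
l = -20
I = -9/2 (I = -3/2 + (-2*3)/2 = -3/2 + (1/2)*(-6) = -3/2 - 3 = -9/2 ≈ -4.5000)
y(t) = -9/2 - t
J(y(l))**2 = (-9/2 - 1*(-20))**2 = (-9/2 + 20)**2 = (31/2)**2 = 961/4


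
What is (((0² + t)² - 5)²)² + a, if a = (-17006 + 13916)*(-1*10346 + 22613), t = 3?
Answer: -37904774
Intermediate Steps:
a = -37905030 (a = -3090*(-10346 + 22613) = -3090*12267 = -37905030)
(((0² + t)² - 5)²)² + a = (((0² + 3)² - 5)²)² - 37905030 = (((0 + 3)² - 5)²)² - 37905030 = ((3² - 5)²)² - 37905030 = ((9 - 5)²)² - 37905030 = (4²)² - 37905030 = 16² - 37905030 = 256 - 37905030 = -37904774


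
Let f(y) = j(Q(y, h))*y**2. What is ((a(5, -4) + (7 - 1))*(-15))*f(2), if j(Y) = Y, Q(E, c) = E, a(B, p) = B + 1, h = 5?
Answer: -1440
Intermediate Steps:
a(B, p) = 1 + B
f(y) = y**3 (f(y) = y*y**2 = y**3)
((a(5, -4) + (7 - 1))*(-15))*f(2) = (((1 + 5) + (7 - 1))*(-15))*2**3 = ((6 + 6)*(-15))*8 = (12*(-15))*8 = -180*8 = -1440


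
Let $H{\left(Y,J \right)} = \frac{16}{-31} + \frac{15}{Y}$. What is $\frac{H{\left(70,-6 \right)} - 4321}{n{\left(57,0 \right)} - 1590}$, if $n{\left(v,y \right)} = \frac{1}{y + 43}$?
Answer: $\frac{80644135}{29672146} \approx 2.7178$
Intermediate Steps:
$n{\left(v,y \right)} = \frac{1}{43 + y}$
$H{\left(Y,J \right)} = - \frac{16}{31} + \frac{15}{Y}$ ($H{\left(Y,J \right)} = 16 \left(- \frac{1}{31}\right) + \frac{15}{Y} = - \frac{16}{31} + \frac{15}{Y}$)
$\frac{H{\left(70,-6 \right)} - 4321}{n{\left(57,0 \right)} - 1590} = \frac{\left(- \frac{16}{31} + \frac{15}{70}\right) - 4321}{\frac{1}{43 + 0} - 1590} = \frac{\left(- \frac{16}{31} + 15 \cdot \frac{1}{70}\right) - 4321}{\frac{1}{43} - 1590} = \frac{\left(- \frac{16}{31} + \frac{3}{14}\right) - 4321}{\frac{1}{43} - 1590} = \frac{- \frac{131}{434} - 4321}{- \frac{68369}{43}} = \left(- \frac{1875445}{434}\right) \left(- \frac{43}{68369}\right) = \frac{80644135}{29672146}$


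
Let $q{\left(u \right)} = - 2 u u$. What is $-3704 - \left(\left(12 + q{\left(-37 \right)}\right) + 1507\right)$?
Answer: $-2485$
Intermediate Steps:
$q{\left(u \right)} = - 2 u^{2}$
$-3704 - \left(\left(12 + q{\left(-37 \right)}\right) + 1507\right) = -3704 - \left(\left(12 - 2 \left(-37\right)^{2}\right) + 1507\right) = -3704 - \left(\left(12 - 2738\right) + 1507\right) = -3704 - \left(-2726 + 1507\right) = -3704 - -1219 = -3704 + 1219 = -2485$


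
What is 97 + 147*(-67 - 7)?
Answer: -10781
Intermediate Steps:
97 + 147*(-67 - 7) = 97 + 147*(-74) = 97 - 10878 = -10781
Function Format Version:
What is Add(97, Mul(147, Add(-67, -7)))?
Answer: -10781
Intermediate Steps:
Add(97, Mul(147, Add(-67, -7))) = Add(97, Mul(147, -74)) = Add(97, -10878) = -10781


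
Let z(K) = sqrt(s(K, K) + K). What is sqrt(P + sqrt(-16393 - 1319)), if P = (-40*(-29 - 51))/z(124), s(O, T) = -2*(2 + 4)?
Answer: 2*sqrt(1400*sqrt(7) + 147*I*sqrt(123))/7 ≈ 17.787 + 3.7412*I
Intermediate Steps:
s(O, T) = -12 (s(O, T) = -2*6 = -12)
z(K) = sqrt(-12 + K)
P = 800*sqrt(7)/7 (P = (-40*(-29 - 51))/(sqrt(-12 + 124)) = (-40*(-80))/(sqrt(112)) = 3200/((4*sqrt(7))) = 3200*(sqrt(7)/28) = 800*sqrt(7)/7 ≈ 302.37)
sqrt(P + sqrt(-16393 - 1319)) = sqrt(800*sqrt(7)/7 + sqrt(-16393 - 1319)) = sqrt(800*sqrt(7)/7 + sqrt(-17712)) = sqrt(800*sqrt(7)/7 + 12*I*sqrt(123))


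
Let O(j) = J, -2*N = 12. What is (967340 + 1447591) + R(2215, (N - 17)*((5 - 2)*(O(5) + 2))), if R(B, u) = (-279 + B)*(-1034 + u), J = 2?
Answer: -121229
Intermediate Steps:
N = -6 (N = -1/2*12 = -6)
O(j) = 2
R(B, u) = (-1034 + u)*(-279 + B)
(967340 + 1447591) + R(2215, (N - 17)*((5 - 2)*(O(5) + 2))) = (967340 + 1447591) + (288486 - 1034*2215 - 279*(-6 - 17)*(5 - 2)*(2 + 2) + 2215*((-6 - 17)*((5 - 2)*(2 + 2)))) = 2414931 + (288486 - 2290310 - (-6417)*3*4 + 2215*(-69*4)) = 2414931 + (288486 - 2290310 - (-6417)*12 + 2215*(-23*12)) = 2414931 + (288486 - 2290310 - 279*(-276) + 2215*(-276)) = 2414931 + (288486 - 2290310 + 77004 - 611340) = 2414931 - 2536160 = -121229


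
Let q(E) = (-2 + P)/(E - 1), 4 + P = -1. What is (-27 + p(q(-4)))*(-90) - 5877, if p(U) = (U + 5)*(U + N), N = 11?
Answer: -52947/5 ≈ -10589.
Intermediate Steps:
P = -5 (P = -4 - 1 = -5)
q(E) = -7/(-1 + E) (q(E) = (-2 - 5)/(E - 1) = -7/(-1 + E))
p(U) = (5 + U)*(11 + U) (p(U) = (U + 5)*(U + 11) = (5 + U)*(11 + U))
(-27 + p(q(-4)))*(-90) - 5877 = (-27 + (55 + (-7/(-1 - 4))² + 16*(-7/(-1 - 4))))*(-90) - 5877 = (-27 + (55 + (-7/(-5))² + 16*(-7/(-5))))*(-90) - 5877 = (-27 + (55 + (-7*(-⅕))² + 16*(-7*(-⅕))))*(-90) - 5877 = (-27 + (55 + (7/5)² + 16*(7/5)))*(-90) - 5877 = (-27 + (55 + 49/25 + 112/5))*(-90) - 5877 = (-27 + 1984/25)*(-90) - 5877 = (1309/25)*(-90) - 5877 = -23562/5 - 5877 = -52947/5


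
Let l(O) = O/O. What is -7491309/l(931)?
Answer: -7491309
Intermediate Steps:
l(O) = 1
-7491309/l(931) = -7491309/1 = -7491309*1 = -7491309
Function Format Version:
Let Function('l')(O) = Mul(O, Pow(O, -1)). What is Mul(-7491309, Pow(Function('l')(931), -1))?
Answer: -7491309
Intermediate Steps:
Function('l')(O) = 1
Mul(-7491309, Pow(Function('l')(931), -1)) = Mul(-7491309, Pow(1, -1)) = Mul(-7491309, 1) = -7491309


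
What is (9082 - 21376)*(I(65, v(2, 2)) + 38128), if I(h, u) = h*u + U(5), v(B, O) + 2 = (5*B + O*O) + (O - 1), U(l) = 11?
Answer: -479269296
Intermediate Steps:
v(B, O) = -3 + O + O² + 5*B (v(B, O) = -2 + ((5*B + O*O) + (O - 1)) = -2 + ((5*B + O²) + (-1 + O)) = -2 + ((O² + 5*B) + (-1 + O)) = -2 + (-1 + O + O² + 5*B) = -3 + O + O² + 5*B)
I(h, u) = 11 + h*u (I(h, u) = h*u + 11 = 11 + h*u)
(9082 - 21376)*(I(65, v(2, 2)) + 38128) = (9082 - 21376)*((11 + 65*(-3 + 2 + 2² + 5*2)) + 38128) = -12294*((11 + 65*(-3 + 2 + 4 + 10)) + 38128) = -12294*((11 + 65*13) + 38128) = -12294*((11 + 845) + 38128) = -12294*(856 + 38128) = -12294*38984 = -479269296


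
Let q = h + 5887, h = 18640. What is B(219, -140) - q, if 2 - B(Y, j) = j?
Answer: -24385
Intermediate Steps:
B(Y, j) = 2 - j
q = 24527 (q = 18640 + 5887 = 24527)
B(219, -140) - q = (2 - 1*(-140)) - 1*24527 = (2 + 140) - 24527 = 142 - 24527 = -24385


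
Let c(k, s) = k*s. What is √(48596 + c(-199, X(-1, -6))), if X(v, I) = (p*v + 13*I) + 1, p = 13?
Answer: √66506 ≈ 257.89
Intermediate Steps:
X(v, I) = 1 + 13*I + 13*v (X(v, I) = (13*v + 13*I) + 1 = (13*I + 13*v) + 1 = 1 + 13*I + 13*v)
√(48596 + c(-199, X(-1, -6))) = √(48596 - 199*(1 + 13*(-6) + 13*(-1))) = √(48596 - 199*(1 - 78 - 13)) = √(48596 - 199*(-90)) = √(48596 + 17910) = √66506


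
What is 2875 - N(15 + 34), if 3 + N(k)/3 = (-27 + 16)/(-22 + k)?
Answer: 25967/9 ≈ 2885.2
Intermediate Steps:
N(k) = -9 - 33/(-22 + k) (N(k) = -9 + 3*((-27 + 16)/(-22 + k)) = -9 + 3*(-11/(-22 + k)) = -9 - 33/(-22 + k))
2875 - N(15 + 34) = 2875 - 3*(55 - 3*(15 + 34))/(-22 + (15 + 34)) = 2875 - 3*(55 - 3*49)/(-22 + 49) = 2875 - 3*(55 - 147)/27 = 2875 - 3*(-92)/27 = 2875 - 1*(-92/9) = 2875 + 92/9 = 25967/9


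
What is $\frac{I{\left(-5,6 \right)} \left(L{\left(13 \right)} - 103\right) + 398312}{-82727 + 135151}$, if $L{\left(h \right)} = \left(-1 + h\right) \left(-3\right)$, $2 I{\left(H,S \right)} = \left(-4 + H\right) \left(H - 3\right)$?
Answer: $\frac{98327}{13106} \approx 7.5024$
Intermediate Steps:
$I{\left(H,S \right)} = \frac{\left(-4 + H\right) \left(-3 + H\right)}{2}$ ($I{\left(H,S \right)} = \frac{\left(-4 + H\right) \left(H - 3\right)}{2} = \frac{\left(-4 + H\right) \left(-3 + H\right)}{2}$)
$L{\left(h \right)} = 3 - 3 h$
$\frac{I{\left(-5,6 \right)} \left(L{\left(13 \right)} - 103\right) + 398312}{-82727 + 135151} = \frac{\left(6 + \frac{\left(-5\right)^{2}}{2} - - \frac{35}{2}\right) \left(\left(3 - 39\right) - 103\right) + 398312}{-82727 + 135151} = \frac{\left(6 + \frac{1}{2} \cdot 25 + \frac{35}{2}\right) \left(\left(3 - 39\right) - 103\right) + 398312}{52424} = \left(\left(6 + \frac{25}{2} + \frac{35}{2}\right) \left(-36 - 103\right) + 398312\right) \frac{1}{52424} = \left(36 \left(-139\right) + 398312\right) \frac{1}{52424} = \left(-5004 + 398312\right) \frac{1}{52424} = 393308 \cdot \frac{1}{52424} = \frac{98327}{13106}$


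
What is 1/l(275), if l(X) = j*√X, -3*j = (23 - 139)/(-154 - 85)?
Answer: -717*√11/6380 ≈ -0.37273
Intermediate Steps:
j = -116/717 (j = -(23 - 139)/(3*(-154 - 85)) = -(-116)/(3*(-239)) = -(-116)*(-1)/(3*239) = -⅓*116/239 = -116/717 ≈ -0.16179)
l(X) = -116*√X/717
1/l(275) = 1/(-580*√11/717) = -717*√11/6380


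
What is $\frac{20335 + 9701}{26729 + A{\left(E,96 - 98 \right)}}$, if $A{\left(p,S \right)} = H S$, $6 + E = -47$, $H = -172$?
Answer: $\frac{30036}{27073} \approx 1.1094$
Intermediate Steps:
$E = -53$ ($E = -6 - 47 = -53$)
$A{\left(p,S \right)} = - 172 S$
$\frac{20335 + 9701}{26729 + A{\left(E,96 - 98 \right)}} = \frac{20335 + 9701}{26729 - 172 \left(96 - 98\right)} = \frac{30036}{26729 - -344} = \frac{30036}{26729 + 344} = \frac{30036}{27073}$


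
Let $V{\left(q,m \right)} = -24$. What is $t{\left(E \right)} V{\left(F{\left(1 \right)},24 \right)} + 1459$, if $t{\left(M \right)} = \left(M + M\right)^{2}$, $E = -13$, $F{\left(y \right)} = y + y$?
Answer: $-14765$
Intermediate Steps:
$F{\left(y \right)} = 2 y$
$t{\left(M \right)} = 4 M^{2}$ ($t{\left(M \right)} = \left(2 M\right)^{2} = 4 M^{2}$)
$t{\left(E \right)} V{\left(F{\left(1 \right)},24 \right)} + 1459 = 4 \left(-13\right)^{2} \left(-24\right) + 1459 = 4 \cdot 169 \left(-24\right) + 1459 = 676 \left(-24\right) + 1459 = -16224 + 1459 = -14765$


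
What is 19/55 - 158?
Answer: -8671/55 ≈ -157.65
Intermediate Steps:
19/55 - 158 = -8671/55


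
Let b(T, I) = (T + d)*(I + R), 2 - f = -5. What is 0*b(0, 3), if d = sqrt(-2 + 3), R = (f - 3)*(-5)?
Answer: 0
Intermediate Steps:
f = 7 (f = 2 - 1*(-5) = 2 + 5 = 7)
R = -20 (R = (7 - 3)*(-5) = 4*(-5) = -20)
d = 1 (d = sqrt(1) = 1)
b(T, I) = (1 + T)*(-20 + I) (b(T, I) = (T + 1)*(I - 20) = (1 + T)*(-20 + I))
0*b(0, 3) = 0*(-20 + 3 - 20*0 + 3*0) = 0*(-20 + 3 + 0 + 0) = 0*(-17) = 0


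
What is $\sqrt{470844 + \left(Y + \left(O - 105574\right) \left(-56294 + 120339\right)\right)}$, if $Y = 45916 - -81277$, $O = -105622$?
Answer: $i \sqrt{13525449783} \approx 1.163 \cdot 10^{5} i$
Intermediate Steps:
$Y = 127193$ ($Y = 45916 + 81277 = 127193$)
$\sqrt{470844 + \left(Y + \left(O - 105574\right) \left(-56294 + 120339\right)\right)} = \sqrt{470844 + \left(127193 + \left(-105622 - 105574\right) \left(-56294 + 120339\right)\right)} = \sqrt{470844 + \left(127193 - 13526047820\right)} = \sqrt{470844 - 13525920627} = \sqrt{-13525449783} = i \sqrt{13525449783}$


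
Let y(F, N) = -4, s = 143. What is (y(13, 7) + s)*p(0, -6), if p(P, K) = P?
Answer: 0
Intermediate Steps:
(y(13, 7) + s)*p(0, -6) = (-4 + 143)*0 = 139*0 = 0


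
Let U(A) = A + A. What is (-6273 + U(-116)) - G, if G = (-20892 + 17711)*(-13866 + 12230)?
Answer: -5210621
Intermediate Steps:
U(A) = 2*A
G = 5204116 (G = -3181*(-1636) = 5204116)
(-6273 + U(-116)) - G = (-6273 + 2*(-116)) - 1*5204116 = (-6273 - 232) - 5204116 = -6505 - 5204116 = -5210621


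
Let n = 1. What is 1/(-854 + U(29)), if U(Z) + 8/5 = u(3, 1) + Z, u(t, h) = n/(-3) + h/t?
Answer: -5/4133 ≈ -0.0012098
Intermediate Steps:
u(t, h) = -1/3 + h/t (u(t, h) = 1/(-3) + h/t = 1*(-1/3) + h/t = -1/3 + h/t)
U(Z) = -8/5 + Z (U(Z) = -8/5 + ((1 - 1/3*3)/3 + Z) = -8/5 + ((1 - 1)/3 + Z) = -8/5 + ((1/3)*0 + Z) = -8/5 + (0 + Z) = -8/5 + Z)
1/(-854 + U(29)) = 1/(-854 + (-8/5 + 29)) = 1/(-854 + 137/5) = 1/(-4133/5) = -5/4133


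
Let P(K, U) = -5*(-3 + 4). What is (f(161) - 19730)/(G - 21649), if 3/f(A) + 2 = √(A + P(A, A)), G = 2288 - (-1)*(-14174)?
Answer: 1499477/2548660 - 3*√39/2548660 ≈ 0.58833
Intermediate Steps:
P(K, U) = -5 (P(K, U) = -5*1 = -5)
G = -11886 (G = 2288 - 1*14174 = 2288 - 14174 = -11886)
f(A) = 3/(-2 + √(-5 + A)) (f(A) = 3/(-2 + √(A - 5)) = 3/(-2 + √(-5 + A)))
(f(161) - 19730)/(G - 21649) = (3/(-2 + √(-5 + 161)) - 19730)/(-11886 - 21649) = (3/(-2 + √156) - 19730)/(-33535) = (3/(-2 + 2*√39) - 19730)*(-1/33535) = (-19730 + 3/(-2 + 2*√39))*(-1/33535) = 3946/6707 - 3/(33535*(-2 + 2*√39))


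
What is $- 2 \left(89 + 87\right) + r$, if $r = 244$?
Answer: $-108$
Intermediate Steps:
$- 2 \left(89 + 87\right) + r = - 2 \left(89 + 87\right) + 244 = \left(-2\right) 176 + 244 = -352 + 244 = -108$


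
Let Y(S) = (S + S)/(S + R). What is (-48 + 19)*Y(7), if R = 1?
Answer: -203/4 ≈ -50.750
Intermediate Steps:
Y(S) = 2*S/(1 + S) (Y(S) = (S + S)/(S + 1) = (2*S)/(1 + S) = 2*S/(1 + S))
(-48 + 19)*Y(7) = (-48 + 19)*(2*7/(1 + 7)) = -58*7/8 = -29*7/4 = -203/4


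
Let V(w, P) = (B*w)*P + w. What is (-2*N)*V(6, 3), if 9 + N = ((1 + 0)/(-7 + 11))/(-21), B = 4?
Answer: 9841/7 ≈ 1405.9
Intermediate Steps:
N = -757/84 (N = -9 + ((1 + 0)/(-7 + 11))/(-21) = -9 + (1/4)*(-1/21) = -9 - 1/84 = -757/84 ≈ -9.0119)
V(w, P) = w + 4*P*w (V(w, P) = (4*w)*P + w = 4*P*w + w = w + 4*P*w)
(-2*N)*V(6, 3) = (-2*(-757/84))*(6*(1 + 4*3)) = 757*(6*(1 + 12))/42 = 757*(6*13)/42 = (757/42)*78 = 9841/7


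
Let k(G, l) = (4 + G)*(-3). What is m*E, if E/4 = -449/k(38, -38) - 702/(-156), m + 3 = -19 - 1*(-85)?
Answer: 2032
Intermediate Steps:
k(G, l) = -12 - 3*G
m = 63 (m = -3 + (-19 - 1*(-85)) = -3 + (-19 + 85) = -3 + 66 = 63)
E = 2032/63 (E = 4*(-449/(-12 - 3*38) - 702/(-156)) = 4*(-449/(-12 - 114) - 702*(-1/156)) = 4*(-449/(-126) + 9/2) = 4*(-449*(-1/126) + 9/2) = 4*(449/126 + 9/2) = 4*(508/63) = 2032/63 ≈ 32.254)
m*E = 63*(2032/63) = 2032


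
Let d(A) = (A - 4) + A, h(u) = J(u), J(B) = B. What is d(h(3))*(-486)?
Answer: -972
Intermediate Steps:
h(u) = u
d(A) = -4 + 2*A (d(A) = (-4 + A) + A = -4 + 2*A)
d(h(3))*(-486) = (-4 + 2*3)*(-486) = (-4 + 6)*(-486) = 2*(-486) = -972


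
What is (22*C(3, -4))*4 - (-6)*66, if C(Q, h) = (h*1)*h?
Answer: 1804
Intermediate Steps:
C(Q, h) = h**2 (C(Q, h) = h*h = h**2)
(22*C(3, -4))*4 - (-6)*66 = (22*(-4)**2)*4 - (-6)*66 = (22*16)*4 - 1*(-396) = 352*4 + 396 = 1408 + 396 = 1804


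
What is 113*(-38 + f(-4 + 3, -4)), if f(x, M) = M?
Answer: -4746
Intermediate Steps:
113*(-38 + f(-4 + 3, -4)) = 113*(-38 - 4) = 113*(-42) = -4746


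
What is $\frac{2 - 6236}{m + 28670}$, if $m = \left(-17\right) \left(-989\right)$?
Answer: $- \frac{2078}{15161} \approx -0.13706$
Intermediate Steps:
$m = 16813$
$\frac{2 - 6236}{m + 28670} = \frac{2 - 6236}{16813 + 28670} = - \frac{6234}{45483} = \left(-6234\right) \frac{1}{45483} = - \frac{2078}{15161}$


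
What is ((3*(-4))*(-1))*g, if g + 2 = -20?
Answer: -264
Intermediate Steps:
g = -22 (g = -2 - 20 = -22)
((3*(-4))*(-1))*g = ((3*(-4))*(-1))*(-22) = -12*(-1)*(-22) = 12*(-22) = -264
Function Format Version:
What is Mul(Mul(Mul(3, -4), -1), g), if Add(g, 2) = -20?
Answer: -264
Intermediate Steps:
g = -22 (g = Add(-2, -20) = -22)
Mul(Mul(Mul(3, -4), -1), g) = Mul(Mul(Mul(3, -4), -1), -22) = Mul(Mul(-12, -1), -22) = Mul(12, -22) = -264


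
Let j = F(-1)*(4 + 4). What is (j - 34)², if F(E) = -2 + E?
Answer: 3364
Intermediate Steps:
j = -24 (j = (-2 - 1)*(4 + 4) = -3*8 = -24)
(j - 34)² = (-24 - 34)² = (-58)² = 3364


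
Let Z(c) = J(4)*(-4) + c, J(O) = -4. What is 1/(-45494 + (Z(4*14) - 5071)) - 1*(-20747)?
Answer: 1047578270/50493 ≈ 20747.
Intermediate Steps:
Z(c) = 16 + c (Z(c) = -4*(-4) + c = 16 + c)
1/(-45494 + (Z(4*14) - 5071)) - 1*(-20747) = 1/(-45494 + ((16 + 4*14) - 5071)) - 1*(-20747) = 1/(-45494 + ((16 + 56) - 5071)) + 20747 = 1/(-45494 + (72 - 5071)) + 20747 = 1/(-45494 - 4999) + 20747 = 1/(-50493) + 20747 = -1/50493 + 20747 = 1047578270/50493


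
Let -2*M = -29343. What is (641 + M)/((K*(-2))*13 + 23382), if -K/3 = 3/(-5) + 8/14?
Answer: 1071875/1636584 ≈ 0.65495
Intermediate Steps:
M = 29343/2 (M = -1/2*(-29343) = 29343/2 ≈ 14672.)
K = 3/35 (K = -3*(3/(-5) + 8/14) = -3*(3*(-1/5) + 8*(1/14)) = -3*(-3/5 + 4/7) = -3*(-1/35) = 3/35 ≈ 0.085714)
(641 + M)/((K*(-2))*13 + 23382) = (641 + 29343/2)/(((3/35)*(-2))*13 + 23382) = 30625/(2*(-6/35*13 + 23382)) = 30625/(2*(-78/35 + 23382)) = 30625/(2*(818292/35)) = (30625/2)*(35/818292) = 1071875/1636584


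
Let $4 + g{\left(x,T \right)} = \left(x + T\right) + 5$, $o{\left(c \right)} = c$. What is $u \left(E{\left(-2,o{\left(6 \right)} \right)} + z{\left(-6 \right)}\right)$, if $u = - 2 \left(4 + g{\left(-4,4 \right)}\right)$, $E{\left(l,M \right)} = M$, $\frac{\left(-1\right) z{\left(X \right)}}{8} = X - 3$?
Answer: $-780$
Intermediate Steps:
$g{\left(x,T \right)} = 1 + T + x$ ($g{\left(x,T \right)} = -4 + \left(\left(x + T\right) + 5\right) = -4 + \left(\left(T + x\right) + 5\right) = -4 + \left(5 + T + x\right) = 1 + T + x$)
$z{\left(X \right)} = 24 - 8 X$ ($z{\left(X \right)} = - 8 \left(X - 3\right) = - 8 \left(-3 + X\right) = 24 - 8 X$)
$u = -10$ ($u = - 2 \left(4 + \left(1 + 4 - 4\right)\right) = - 2 \left(4 + 1\right) = \left(-2\right) 5 = -10$)
$u \left(E{\left(-2,o{\left(6 \right)} \right)} + z{\left(-6 \right)}\right) = - 10 \left(6 + \left(24 - -48\right)\right) = - 10 \left(6 + \left(24 + 48\right)\right) = - 10 \left(6 + 72\right) = \left(-10\right) 78 = -780$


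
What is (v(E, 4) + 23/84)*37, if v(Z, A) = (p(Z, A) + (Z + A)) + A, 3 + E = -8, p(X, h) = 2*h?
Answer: 16391/84 ≈ 195.13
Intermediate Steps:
E = -11 (E = -3 - 8 = -11)
v(Z, A) = Z + 4*A (v(Z, A) = (2*A + (Z + A)) + A = (2*A + (A + Z)) + A = (Z + 3*A) + A = Z + 4*A)
(v(E, 4) + 23/84)*37 = ((-11 + 4*4) + 23/84)*37 = ((-11 + 16) + 23*(1/84))*37 = (5 + 23/84)*37 = (443/84)*37 = 16391/84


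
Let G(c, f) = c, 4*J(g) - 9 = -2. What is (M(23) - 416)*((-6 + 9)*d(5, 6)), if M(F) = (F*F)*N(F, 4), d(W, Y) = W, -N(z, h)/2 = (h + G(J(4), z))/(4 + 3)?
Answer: -269865/14 ≈ -19276.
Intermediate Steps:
J(g) = 7/4 (J(g) = 9/4 + (1/4)*(-2) = 9/4 - 1/2 = 7/4)
N(z, h) = -1/2 - 2*h/7 (N(z, h) = -2*(h + 7/4)/(4 + 3) = -2*(7/4 + h)/7 = -2*(1/4 + h/7) = -1/2 - 2*h/7)
M(F) = -23*F**2/14 (M(F) = (F*F)*(-1/2 - 2/7*4) = F**2*(-1/2 - 8/7) = F**2*(-23/14) = -23*F**2/14)
(M(23) - 416)*((-6 + 9)*d(5, 6)) = (-23/14*23**2 - 416)*((-6 + 9)*5) = (-23/14*529 - 416)*(3*5) = (-12167/14 - 416)*15 = -17991/14*15 = -269865/14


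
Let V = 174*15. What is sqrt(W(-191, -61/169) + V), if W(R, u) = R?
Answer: sqrt(2419) ≈ 49.183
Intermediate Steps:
V = 2610
sqrt(W(-191, -61/169) + V) = sqrt(-191 + 2610) = sqrt(2419)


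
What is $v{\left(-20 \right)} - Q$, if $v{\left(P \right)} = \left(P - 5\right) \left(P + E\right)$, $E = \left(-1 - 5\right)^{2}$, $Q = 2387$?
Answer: $-2787$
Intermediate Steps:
$E = 36$ ($E = \left(-6\right)^{2} = 36$)
$v{\left(P \right)} = \left(-5 + P\right) \left(36 + P\right)$ ($v{\left(P \right)} = \left(P - 5\right) \left(P + 36\right) = \left(-5 + P\right) \left(36 + P\right)$)
$v{\left(-20 \right)} - Q = \left(-180 + \left(-20\right)^{2} + 31 \left(-20\right)\right) - 2387 = \left(-180 + 400 - 620\right) - 2387 = -400 - 2387 = -2787$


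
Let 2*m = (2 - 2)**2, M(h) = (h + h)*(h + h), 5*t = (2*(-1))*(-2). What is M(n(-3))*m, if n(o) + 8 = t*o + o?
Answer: 0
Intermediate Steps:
t = 4/5 (t = ((2*(-1))*(-2))/5 = (-2*(-2))/5 = (1/5)*4 = 4/5 ≈ 0.80000)
n(o) = -8 + 9*o/5 (n(o) = -8 + (4*o/5 + o) = -8 + 9*o/5)
M(h) = 4*h**2 (M(h) = (2*h)*(2*h) = 4*h**2)
m = 0 (m = (2 - 2)**2/2 = (1/2)*0**2 = (1/2)*0 = 0)
M(n(-3))*m = (4*(-8 + (9/5)*(-3))**2)*0 = (4*(-8 - 27/5)**2)*0 = (4*(-67/5)**2)*0 = (4*(4489/25))*0 = (17956/25)*0 = 0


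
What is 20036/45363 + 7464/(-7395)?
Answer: -63474404/111819795 ≈ -0.56765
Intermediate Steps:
20036/45363 + 7464/(-7395) = 20036*(1/45363) + 7464*(-1/7395) = 20036/45363 - 2488/2465 = -63474404/111819795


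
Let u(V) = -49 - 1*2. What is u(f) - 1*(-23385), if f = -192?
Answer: 23334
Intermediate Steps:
u(V) = -51 (u(V) = -49 - 2 = -51)
u(f) - 1*(-23385) = -51 - 1*(-23385) = -51 + 23385 = 23334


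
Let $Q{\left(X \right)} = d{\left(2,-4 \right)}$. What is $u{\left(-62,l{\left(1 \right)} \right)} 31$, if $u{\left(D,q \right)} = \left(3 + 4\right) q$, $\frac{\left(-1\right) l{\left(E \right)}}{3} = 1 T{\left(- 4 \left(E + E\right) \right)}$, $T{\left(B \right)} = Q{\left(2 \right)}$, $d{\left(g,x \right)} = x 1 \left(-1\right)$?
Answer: $-2604$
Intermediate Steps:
$d{\left(g,x \right)} = - x$ ($d{\left(g,x \right)} = x \left(-1\right) = - x$)
$Q{\left(X \right)} = 4$ ($Q{\left(X \right)} = \left(-1\right) \left(-4\right) = 4$)
$T{\left(B \right)} = 4$
$l{\left(E \right)} = -12$ ($l{\left(E \right)} = - 3 \cdot 1 \cdot 4 = \left(-3\right) 4 = -12$)
$u{\left(D,q \right)} = 7 q$
$u{\left(-62,l{\left(1 \right)} \right)} 31 = 7 \left(-12\right) 31 = \left(-84\right) 31 = -2604$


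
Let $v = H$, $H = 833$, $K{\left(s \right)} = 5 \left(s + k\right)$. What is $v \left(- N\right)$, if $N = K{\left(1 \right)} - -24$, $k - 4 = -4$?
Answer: $-24157$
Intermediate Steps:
$k = 0$ ($k = 4 - 4 = 0$)
$K{\left(s \right)} = 5 s$ ($K{\left(s \right)} = 5 \left(s + 0\right) = 5 s$)
$N = 29$ ($N = 5 \cdot 1 - -24 = 5 + 24 = 29$)
$v = 833$
$v \left(- N\right) = 833 \left(\left(-1\right) 29\right) = 833 \left(-29\right) = -24157$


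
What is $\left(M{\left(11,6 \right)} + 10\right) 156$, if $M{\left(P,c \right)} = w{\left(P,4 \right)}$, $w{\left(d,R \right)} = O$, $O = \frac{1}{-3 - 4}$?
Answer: $\frac{10764}{7} \approx 1537.7$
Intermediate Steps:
$O = - \frac{1}{7}$ ($O = \frac{1}{-7} = - \frac{1}{7} \approx -0.14286$)
$w{\left(d,R \right)} = - \frac{1}{7}$
$M{\left(P,c \right)} = - \frac{1}{7}$
$\left(M{\left(11,6 \right)} + 10\right) 156 = \left(- \frac{1}{7} + 10\right) 156 = \frac{69}{7} \cdot 156 = \frac{10764}{7}$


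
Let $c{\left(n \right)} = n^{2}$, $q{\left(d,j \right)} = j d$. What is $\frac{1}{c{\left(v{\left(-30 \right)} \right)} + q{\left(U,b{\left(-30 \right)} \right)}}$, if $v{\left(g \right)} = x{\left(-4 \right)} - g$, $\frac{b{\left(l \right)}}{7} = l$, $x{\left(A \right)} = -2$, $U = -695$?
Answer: $\frac{1}{146734} \approx 6.8151 \cdot 10^{-6}$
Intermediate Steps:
$b{\left(l \right)} = 7 l$
$v{\left(g \right)} = -2 - g$
$q{\left(d,j \right)} = d j$
$\frac{1}{c{\left(v{\left(-30 \right)} \right)} + q{\left(U,b{\left(-30 \right)} \right)}} = \frac{1}{\left(-2 - -30\right)^{2} - 695 \cdot 7 \left(-30\right)} = \frac{1}{\left(-2 + 30\right)^{2} - -145950} = \frac{1}{28^{2} + 145950} = \frac{1}{784 + 145950} = \frac{1}{146734}$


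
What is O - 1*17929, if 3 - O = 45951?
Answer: -63877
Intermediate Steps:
O = -45948 (O = 3 - 1*45951 = 3 - 45951 = -45948)
O - 1*17929 = -45948 - 1*17929 = -45948 - 17929 = -63877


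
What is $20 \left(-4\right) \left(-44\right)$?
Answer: $3520$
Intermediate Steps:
$20 \left(-4\right) \left(-44\right) = \left(-80\right) \left(-44\right) = 3520$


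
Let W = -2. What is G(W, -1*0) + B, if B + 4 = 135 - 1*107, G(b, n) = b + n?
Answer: 22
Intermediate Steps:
B = 24 (B = -4 + (135 - 1*107) = -4 + (135 - 107) = -4 + 28 = 24)
G(W, -1*0) + B = (-2 - 1*0) + 24 = (-2 + 0) + 24 = -2 + 24 = 22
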